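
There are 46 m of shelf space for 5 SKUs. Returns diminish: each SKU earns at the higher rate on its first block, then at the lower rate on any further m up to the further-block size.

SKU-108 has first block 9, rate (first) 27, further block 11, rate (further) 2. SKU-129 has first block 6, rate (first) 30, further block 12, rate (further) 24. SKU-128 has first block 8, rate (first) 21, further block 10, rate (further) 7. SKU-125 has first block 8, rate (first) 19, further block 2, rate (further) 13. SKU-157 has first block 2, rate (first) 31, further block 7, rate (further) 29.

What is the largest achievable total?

1182

Rank every tier by rate: SKU-157/tier1 31 > SKU-129/tier1 30 > SKU-157/tier2 29 > SKU-108/tier1 27 > SKU-129/tier2 24 > SKU-128/tier1 21 > SKU-125/tier1 19 > SKU-125/tier2 13 > SKU-128/tier2 7 > SKU-108/tier2 2.
SKU-157/tier1 (31): +2 → 44 left.
Fill SKU-129 tier1 block (6 at 30) → 38 left.
SKU-157 tier2 at 29: fill all 7 → 31 left.
SKU-108/tier1 (27): +9 → 22 left.
SKU-129/tier2 (24): +12 → 10 left.
SKU-128 tier1 at 21: fill all 8 → 2 left.
SKU-125 tier1 at 19: only 2 left, fill 2.
Total = 31×2 + 30×6 + 29×7 + 27×9 + 24×12 + 21×8 + 19×2 = 1182.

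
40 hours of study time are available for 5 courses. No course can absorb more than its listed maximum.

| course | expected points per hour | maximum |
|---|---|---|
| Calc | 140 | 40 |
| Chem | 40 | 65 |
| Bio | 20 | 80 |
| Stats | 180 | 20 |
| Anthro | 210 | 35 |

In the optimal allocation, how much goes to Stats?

5

Rank by expected points per hour: Anthro 210 > Stats 180 > Calc 140 > Chem 40 > Bio 20.
Give Anthro 35 to hit its cap of 35 → 5 left.
Stats: +5 (room for 20) → 5. Pool exhausted.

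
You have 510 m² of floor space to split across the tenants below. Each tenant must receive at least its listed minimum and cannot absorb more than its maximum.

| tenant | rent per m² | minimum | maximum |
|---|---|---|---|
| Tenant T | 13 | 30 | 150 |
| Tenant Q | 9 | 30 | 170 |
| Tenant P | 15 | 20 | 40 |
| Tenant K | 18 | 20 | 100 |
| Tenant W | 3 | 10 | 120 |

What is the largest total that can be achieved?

6030

Meeting every minimum uses 30+30+20+20+10 = 110 m², leaving 400.
Order the tenants by rent per m²: Tenant K 18 > Tenant P 15 > Tenant T 13 > Tenant Q 9 > Tenant W 3.
Tenant K takes 80 more to reach its cap of 100 — 320 left.
Tenant P takes 20 more to reach its cap of 40 — 300 left.
Give Tenant T 120 more to hit its cap of 150 — 180 left.
Give Tenant Q 140 more to hit its cap of 170 — 40 left.
Tenant W: +40 (room for 110) → 50. Pool exhausted.
Total = 13×150 + 9×170 + 15×40 + 18×100 + 3×50 = 6030.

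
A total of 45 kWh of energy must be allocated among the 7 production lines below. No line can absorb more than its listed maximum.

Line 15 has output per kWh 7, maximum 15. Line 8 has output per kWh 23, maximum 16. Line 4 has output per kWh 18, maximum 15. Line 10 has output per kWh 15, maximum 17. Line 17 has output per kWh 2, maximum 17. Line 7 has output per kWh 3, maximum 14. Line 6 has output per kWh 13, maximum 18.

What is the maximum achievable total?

848

Order the production lines by output per kWh: Line 8 23 > Line 4 18 > Line 10 15 > Line 6 13 > Line 15 7 > Line 7 3 > Line 17 2.
Give Line 8 16 to hit its cap of 16 ; 29 left.
Give Line 4 15 to hit its cap of 15 ; 14 left.
Line 10: +14 (room for 17) → 14. Pool exhausted.
Total = 23×16 + 18×15 + 15×14 = 848.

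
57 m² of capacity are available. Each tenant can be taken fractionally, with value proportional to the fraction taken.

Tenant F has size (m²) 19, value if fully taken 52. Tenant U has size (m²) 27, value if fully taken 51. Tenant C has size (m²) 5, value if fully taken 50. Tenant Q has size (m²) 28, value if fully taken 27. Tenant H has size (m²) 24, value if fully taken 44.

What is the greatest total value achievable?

Best value per unit of size first: Tenant C 50/5≈10, Tenant F 52/19≈2.74, Tenant U 51/27≈1.89, Tenant H 44/24≈1.83, Tenant Q 27/28≈0.964.
Take all of Tenant C (5 m², value 50) — 52 m² left.
Tenant F: take in full, 19 m² for value 52 — 33 left.
Take all of Tenant U (27 m², value 51) — 6 m² left.
Fill the last 6 m² with part of Tenant H: 6/24 of it earns 11.
Total value = 164.

164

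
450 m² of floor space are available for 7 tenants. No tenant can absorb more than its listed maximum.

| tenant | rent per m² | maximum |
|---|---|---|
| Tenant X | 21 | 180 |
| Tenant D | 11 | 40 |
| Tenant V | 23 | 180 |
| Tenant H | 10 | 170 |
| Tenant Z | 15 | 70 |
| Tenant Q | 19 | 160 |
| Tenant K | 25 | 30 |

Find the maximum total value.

9810

Highest rent per m² first: Tenant K 25 > Tenant V 23 > Tenant X 21 > Tenant Q 19 > Tenant Z 15 > Tenant D 11 > Tenant H 10.
Tenant K: +30 to 30 (cap) ; 420 left.
Tenant V takes 180 to reach its cap of 180 ; 240 left.
Tenant X: +180 to 180 (cap) ; 60 left.
Tenant Q: +60 (room for 160) → 60. Pool exhausted.
Total = 21×180 + 23×180 + 19×60 + 25×30 = 9810.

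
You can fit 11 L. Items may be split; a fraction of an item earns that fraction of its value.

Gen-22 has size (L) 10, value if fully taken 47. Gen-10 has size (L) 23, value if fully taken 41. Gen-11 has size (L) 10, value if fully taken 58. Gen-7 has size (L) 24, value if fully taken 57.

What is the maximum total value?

62.7

Sort by value density: Gen-11 58/10≈5.8, Gen-22 47/10≈4.7, Gen-7 57/24≈2.38, Gen-10 41/23≈1.78.
All 10 L of Gen-11 fit (value 58) ; 1 remain.
Fill the last 1 L with part of Gen-22: 1/10 of it earns 4.7.
Total value = 62.7.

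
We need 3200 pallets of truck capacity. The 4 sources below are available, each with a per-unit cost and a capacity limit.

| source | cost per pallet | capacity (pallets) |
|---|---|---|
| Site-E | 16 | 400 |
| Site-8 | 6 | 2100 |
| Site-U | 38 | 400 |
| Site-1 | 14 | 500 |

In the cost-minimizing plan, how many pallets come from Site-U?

Cheapest first:
Site-8 (6): use full 2100 — 1100 pallets to go.
Site-1 at 14: take all 500 pallets — 600 still needed.
Site-E (16): use full 400 — 200 pallets to go.
Site-U at 38: take 200 of its 400 — requirement met.

200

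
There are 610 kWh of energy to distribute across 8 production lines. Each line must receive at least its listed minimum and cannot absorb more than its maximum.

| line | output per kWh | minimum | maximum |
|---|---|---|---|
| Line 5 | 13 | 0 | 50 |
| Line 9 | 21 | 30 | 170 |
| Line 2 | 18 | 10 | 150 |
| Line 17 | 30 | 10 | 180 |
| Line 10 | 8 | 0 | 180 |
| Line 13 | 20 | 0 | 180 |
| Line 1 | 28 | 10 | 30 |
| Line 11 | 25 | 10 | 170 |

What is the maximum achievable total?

Meeting every minimum uses 0+30+10+10+0+0+10+10 = 70 kWh, leaving 540.
Rank by output per kWh: Line 17 30 > Line 1 28 > Line 11 25 > Line 9 21 > Line 13 20 > Line 2 18 > Line 5 13 > Line 10 8.
Give Line 17 170 more to hit its cap of 180 — 370 left.
Give Line 1 20 more to hit its cap of 30 — 350 left.
Give Line 11 160 more to hit its cap of 170 — 190 left.
Give Line 9 140 more to hit its cap of 170 — 50 left.
Only 50 left; Line 13 takes them to reach 50.
Total = 21×170 + 18×10 + 30×180 + 20×50 + 28×30 + 25×170 = 15240.

15240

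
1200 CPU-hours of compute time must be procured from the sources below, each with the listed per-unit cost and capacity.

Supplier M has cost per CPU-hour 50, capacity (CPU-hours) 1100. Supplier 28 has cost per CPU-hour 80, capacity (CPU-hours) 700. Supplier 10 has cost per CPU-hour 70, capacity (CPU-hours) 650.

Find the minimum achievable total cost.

Use sources in increasing cost order.
Supplier M (50): use full 1100 ; 100 CPU-hours to go.
Supplier 10 (70): take the remaining 100 ; done.
Supplier 28: unused.
Cost = 1100×50 + 100×70 = 62000.

62000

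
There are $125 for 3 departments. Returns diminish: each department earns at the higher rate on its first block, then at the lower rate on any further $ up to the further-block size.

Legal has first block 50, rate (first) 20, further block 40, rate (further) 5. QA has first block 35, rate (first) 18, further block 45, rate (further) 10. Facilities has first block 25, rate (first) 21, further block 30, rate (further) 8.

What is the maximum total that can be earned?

2305

Rank every tier by rate: Facilities/T1 21 > Legal/T1 20 > QA/T1 18 > QA/T2 10 > Facilities/T2 8 > Legal/T2 5.
Facilities/T1 (21): +25 — 100 left.
Fill Legal T1 block (50 at 20) — 50 left.
QA T1 at 18: fill all 35 — 15 left.
QA/T2: +15 of 45 at 10; pool empty.
Total = 21×25 + 20×50 + 18×35 + 10×15 = 2305.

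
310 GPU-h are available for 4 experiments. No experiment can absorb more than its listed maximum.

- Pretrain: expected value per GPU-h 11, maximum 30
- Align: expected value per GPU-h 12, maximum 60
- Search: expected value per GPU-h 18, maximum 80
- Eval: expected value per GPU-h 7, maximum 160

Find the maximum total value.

Rank by expected value per GPU-h: Search 18 > Align 12 > Pretrain 11 > Eval 7.
Search: +80 to 80 (cap) ; 230 left.
Align: +60 to 60 (cap) ; 170 left.
Pretrain takes 30 to reach its cap of 30 ; 140 left.
Only 140 left; Eval takes them to reach 140.
Total = 11×30 + 12×60 + 18×80 + 7×140 = 3470.

3470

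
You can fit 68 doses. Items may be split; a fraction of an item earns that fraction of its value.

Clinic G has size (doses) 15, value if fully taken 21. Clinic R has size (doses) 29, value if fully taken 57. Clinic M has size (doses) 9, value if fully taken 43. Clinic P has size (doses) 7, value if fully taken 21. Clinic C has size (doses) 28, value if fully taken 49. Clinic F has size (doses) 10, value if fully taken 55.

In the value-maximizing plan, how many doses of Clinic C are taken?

Best value per unit of size first: Clinic F 55/10≈5.5, Clinic M 43/9≈4.78, Clinic P 21/7≈3, Clinic R 57/29≈1.97, Clinic C 49/28≈1.75, Clinic G 21/15≈1.4.
Clinic F: take in full, 10 doses for value 55 ; 58 left.
Take all of Clinic M (9 doses, value 43) ; 49 doses left.
Take all of Clinic P (7 doses, value 21) ; 42 doses left.
Clinic R: take in full, 29 doses for value 57 ; 13 left.
Only 13 doses remain; take 13/28 of Clinic C for value 49×13/28 = 22.75.

13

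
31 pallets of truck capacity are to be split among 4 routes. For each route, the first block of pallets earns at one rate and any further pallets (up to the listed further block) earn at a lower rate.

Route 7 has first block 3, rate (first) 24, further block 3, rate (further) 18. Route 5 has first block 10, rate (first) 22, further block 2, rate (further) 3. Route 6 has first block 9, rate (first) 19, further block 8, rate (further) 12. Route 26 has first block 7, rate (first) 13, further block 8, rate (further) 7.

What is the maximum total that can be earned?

595

Treat each block as its own option and order by rate: Route 7/tier1 24 > Route 5/tier1 22 > Route 6/tier1 19 > Route 7/tier2 18 > Route 26/tier1 13 > Route 6/tier2 12 > Route 26/tier2 7 > Route 5/tier2 3.
Route 7 tier1 at 24: fill all 3 — 28 left.
Route 5 tier1 at 22: fill all 10 — 18 left.
Fill Route 6 tier1 block (9 at 19) — 9 left.
Fill Route 7 tier2 block (3 at 18) — 6 left.
6 remain; put them into Route 26 tier1 at 13.
Total = 24×3 + 22×10 + 19×9 + 18×3 + 13×6 = 595.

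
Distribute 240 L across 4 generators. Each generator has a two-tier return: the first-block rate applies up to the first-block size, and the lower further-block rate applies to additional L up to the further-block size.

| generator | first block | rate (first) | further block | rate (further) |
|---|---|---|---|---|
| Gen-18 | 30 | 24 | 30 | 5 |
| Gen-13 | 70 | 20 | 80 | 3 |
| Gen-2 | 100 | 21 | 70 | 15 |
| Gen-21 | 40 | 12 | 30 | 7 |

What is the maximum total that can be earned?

4820

Order all 8 blocks by rate: Gen-18/first 24 > Gen-2/first 21 > Gen-13/first 20 > Gen-2/second 15 > Gen-21/first 12 > Gen-21/second 7 > Gen-18/second 5 > Gen-13/second 3.
Fill Gen-18 first block (30 at 24) — 210 left.
Gen-2/first (21): +100 — 110 left.
Gen-13/first (20): +70 — 40 left.
Gen-2/second: +40 of 70 at 15; pool empty.
Total = 24×30 + 21×100 + 20×70 + 15×40 = 4820.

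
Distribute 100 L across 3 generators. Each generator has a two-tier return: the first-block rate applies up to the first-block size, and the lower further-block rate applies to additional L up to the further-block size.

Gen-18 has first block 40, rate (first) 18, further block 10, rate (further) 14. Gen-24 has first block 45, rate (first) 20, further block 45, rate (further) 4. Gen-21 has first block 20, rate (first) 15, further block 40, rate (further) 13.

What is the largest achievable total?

Rank every tier by rate: Gen-24/T1 20 > Gen-18/T1 18 > Gen-21/T1 15 > Gen-18/T2 14 > Gen-21/T2 13 > Gen-24/T2 4.
Gen-24 T1 at 20: fill all 45 ; 55 left.
Gen-18 T1 at 18: fill all 40 ; 15 left.
Gen-21 T1 at 15: only 15 left, fill 15.
Total = 20×45 + 18×40 + 15×15 = 1845.

1845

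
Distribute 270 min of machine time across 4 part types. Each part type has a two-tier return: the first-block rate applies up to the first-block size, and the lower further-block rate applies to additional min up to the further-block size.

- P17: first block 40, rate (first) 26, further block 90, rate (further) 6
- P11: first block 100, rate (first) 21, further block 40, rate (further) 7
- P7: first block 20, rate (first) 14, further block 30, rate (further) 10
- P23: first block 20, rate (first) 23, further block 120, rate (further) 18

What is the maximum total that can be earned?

5580

Rank every tier by rate: P17/first 26 > P23/first 23 > P11/first 21 > P23/second 18 > P7/first 14 > P7/second 10 > P11/second 7 > P17/second 6.
P17 first at 26: fill all 40 — 230 left.
Fill P23 first block (20 at 23) — 210 left.
Fill P11 first block (100 at 21) — 110 left.
110 remain; put them into P23 second at 18.
Total = 26×40 + 23×20 + 21×100 + 18×110 = 5580.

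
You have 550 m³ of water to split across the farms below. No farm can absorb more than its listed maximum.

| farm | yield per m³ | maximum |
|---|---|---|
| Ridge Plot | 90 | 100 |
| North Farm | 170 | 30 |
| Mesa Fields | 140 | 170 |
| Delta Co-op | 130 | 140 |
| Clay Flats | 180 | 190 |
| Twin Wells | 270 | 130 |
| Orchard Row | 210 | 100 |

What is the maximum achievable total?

109400

Rank by yield per m³: Twin Wells 270 > Orchard Row 210 > Clay Flats 180 > North Farm 170 > Mesa Fields 140 > Delta Co-op 130 > Ridge Plot 90.
Twin Wells: +130 to 130 (cap) ; 420 left.
Orchard Row takes 100 to reach its cap of 100 ; 320 left.
Clay Flats takes 190 to reach its cap of 190 ; 130 left.
North Farm: +30 to 30 (cap) ; 100 left.
Only 100 left; Mesa Fields takes them to reach 100.
Total = 170×30 + 140×100 + 180×190 + 270×130 + 210×100 = 109400.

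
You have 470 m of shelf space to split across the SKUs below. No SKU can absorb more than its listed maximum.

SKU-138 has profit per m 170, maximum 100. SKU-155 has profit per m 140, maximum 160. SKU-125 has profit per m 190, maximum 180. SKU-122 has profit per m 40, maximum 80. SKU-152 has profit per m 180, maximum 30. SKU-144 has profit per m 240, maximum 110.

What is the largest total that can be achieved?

90000

Order the SKUs by profit per m: SKU-144 240 > SKU-125 190 > SKU-152 180 > SKU-138 170 > SKU-155 140 > SKU-122 40.
Give SKU-144 110 to hit its cap of 110 — 360 left.
Give SKU-125 180 to hit its cap of 180 — 180 left.
Give SKU-152 30 to hit its cap of 30 — 150 left.
Give SKU-138 100 to hit its cap of 100 — 50 left.
Only 50 left; SKU-155 takes them to reach 50.
Total = 170×100 + 140×50 + 190×180 + 180×30 + 240×110 = 90000.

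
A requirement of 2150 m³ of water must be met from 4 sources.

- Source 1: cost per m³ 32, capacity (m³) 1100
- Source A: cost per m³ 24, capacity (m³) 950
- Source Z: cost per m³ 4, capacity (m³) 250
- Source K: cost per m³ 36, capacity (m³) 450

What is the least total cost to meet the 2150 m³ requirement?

Fill from the cheapest source first.
Take 250 from Source Z at 4 — need 1900 more.
Source A (24): use full 950 — 950 m³ to go.
Take 950 from Source 1 at 32 to finish.
Source K: unused.
Cost = 250×4 + 950×24 + 950×32 = 54200.

54200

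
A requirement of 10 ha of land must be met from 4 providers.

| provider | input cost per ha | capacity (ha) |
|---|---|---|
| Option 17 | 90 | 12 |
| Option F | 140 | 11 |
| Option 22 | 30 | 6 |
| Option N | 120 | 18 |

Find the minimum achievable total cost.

540

Use providers in increasing cost order.
Take 6 from Option 22 at 30 ; need 4 more.
Option 17 at 90: take 4 of its 12 ; requirement met.
Option N, Option F: unused.
Cost = 6×30 + 4×90 = 540.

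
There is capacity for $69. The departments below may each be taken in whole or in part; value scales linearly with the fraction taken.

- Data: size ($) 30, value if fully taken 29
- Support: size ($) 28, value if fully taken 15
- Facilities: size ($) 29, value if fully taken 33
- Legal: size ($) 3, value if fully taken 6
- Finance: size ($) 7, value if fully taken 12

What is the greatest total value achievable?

80

Rank by value-to-size ratio: Legal 6/3≈2, Finance 12/7≈1.71, Facilities 33/29≈1.14, Data 29/30≈0.967, Support 15/28≈0.536.
All 3 $ of Legal fit (value 6) — 66 remain.
All 7 $ of Finance fit (value 12) — 59 remain.
Facilities: take in full, 29 $ for value 33 — 30 left.
All 30 $ of Data fit (value 29) — 0 remain.
Total value = 80.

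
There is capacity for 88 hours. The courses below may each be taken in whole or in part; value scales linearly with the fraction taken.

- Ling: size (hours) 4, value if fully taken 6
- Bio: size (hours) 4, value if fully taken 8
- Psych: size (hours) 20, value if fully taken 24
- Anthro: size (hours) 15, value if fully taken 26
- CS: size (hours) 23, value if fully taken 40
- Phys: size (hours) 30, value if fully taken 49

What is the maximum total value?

Rank by value-to-size ratio: Bio 8/4≈2, CS 40/23≈1.74, Anthro 26/15≈1.73, Phys 49/30≈1.63, Ling 6/4≈1.5, Psych 24/20≈1.2.
All 4 hours of Bio fit (value 8) — 84 remain.
Take all of CS (23 hours, value 40) — 61 hours left.
Anthro: take in full, 15 hours for value 26 — 46 left.
Take all of Phys (30 hours, value 49) — 16 hours left.
All 4 hours of Ling fit (value 6) — 12 remain.
12 hours left: a 12/20 share of Psych gives 24×12/20 = 14.4.
Total value = 143.4.

143.4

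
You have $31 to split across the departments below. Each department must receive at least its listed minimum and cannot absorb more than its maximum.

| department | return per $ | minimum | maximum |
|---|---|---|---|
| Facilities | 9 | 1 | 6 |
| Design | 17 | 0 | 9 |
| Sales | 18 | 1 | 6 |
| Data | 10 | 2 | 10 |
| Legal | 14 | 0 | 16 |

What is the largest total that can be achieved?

472

Meeting every minimum uses 1+0+1+2+0 = 4 $, leaving 27.
Rank by return per $: Sales 18 > Design 17 > Legal 14 > Data 10 > Facilities 9.
Sales: +5 to 6 (cap) — 22 left.
Design: +9 to 9 (cap) — 13 left.
Legal has room for 16 more but only 13 remain, so it gets 13.
Total = 9×1 + 17×9 + 18×6 + 10×2 + 14×13 = 472.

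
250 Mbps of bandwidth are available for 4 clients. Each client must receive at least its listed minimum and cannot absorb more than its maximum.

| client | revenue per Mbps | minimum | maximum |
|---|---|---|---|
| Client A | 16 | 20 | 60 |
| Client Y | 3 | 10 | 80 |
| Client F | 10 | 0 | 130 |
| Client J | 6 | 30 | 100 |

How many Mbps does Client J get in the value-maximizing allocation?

50

Meeting every minimum uses 20+10+0+30 = 60 Mbps, leaving 190.
Order the clients by revenue per Mbps: Client A 16 > Client F 10 > Client J 6 > Client Y 3.
Client A takes 40 more to reach its cap of 60 ; 150 left.
Client F: +130 to 130 (cap) ; 20 left.
Client J: +20 (room for 70) → 50. Pool exhausted.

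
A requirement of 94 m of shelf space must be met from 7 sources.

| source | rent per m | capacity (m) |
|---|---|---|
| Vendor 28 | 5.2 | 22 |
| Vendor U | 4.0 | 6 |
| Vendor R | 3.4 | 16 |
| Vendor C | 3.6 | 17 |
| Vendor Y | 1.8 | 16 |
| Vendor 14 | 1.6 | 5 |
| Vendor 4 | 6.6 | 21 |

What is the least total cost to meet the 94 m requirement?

370

Fill from the cheapest source first.
Vendor 14 at 1.6: take all 5 m → 89 still needed.
Take 16 from Vendor Y at 1.8 → need 73 more.
Take 16 from Vendor R at 3.4 → need 57 more.
Take 17 from Vendor C at 3.6 → need 40 more.
Take 6 from Vendor U at 4.0 → need 34 more.
Take 22 from Vendor 28 at 5.2 → need 12 more.
Vendor 4 (6.6): take the remaining 12 → done.
Cost = 5×1.6 + 16×1.8 + 16×3.4 + 17×3.6 + 6×4.0 + 22×5.2 + 12×6.6 = 370.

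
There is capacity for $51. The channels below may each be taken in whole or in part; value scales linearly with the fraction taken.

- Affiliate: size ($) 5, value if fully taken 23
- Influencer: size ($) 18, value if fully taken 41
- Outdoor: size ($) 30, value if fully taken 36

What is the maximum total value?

Sort by value density: Affiliate 23/5≈4.6, Influencer 41/18≈2.28, Outdoor 36/30≈1.2.
All 5 $ of Affiliate fit (value 23) → 46 remain.
Take all of Influencer (18 $, value 41) → 28 $ left.
Only 28 $ remain; take 28/30 of Outdoor for value 36×28/30 = 33.6.
Total value = 97.6.

97.6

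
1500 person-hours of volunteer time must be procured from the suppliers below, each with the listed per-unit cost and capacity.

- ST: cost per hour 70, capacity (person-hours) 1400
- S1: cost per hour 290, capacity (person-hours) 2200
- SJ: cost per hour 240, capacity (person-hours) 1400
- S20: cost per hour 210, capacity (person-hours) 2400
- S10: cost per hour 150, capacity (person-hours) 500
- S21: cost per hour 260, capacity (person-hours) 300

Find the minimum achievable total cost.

Use suppliers in increasing cost order.
ST at 70: take all 1400 person-hours ; 100 still needed.
Take 100 from S10 at 150 to finish.
S20, SJ, S21, S1: unused.
Cost = 1400×70 + 100×150 = 113000.

113000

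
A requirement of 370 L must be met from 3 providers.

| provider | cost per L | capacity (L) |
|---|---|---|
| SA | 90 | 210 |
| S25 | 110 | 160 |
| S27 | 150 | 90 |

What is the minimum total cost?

36500

Cheapest first:
SA (90): use full 210 — 160 L to go.
Take 160 from S25 at 110 — need 0 more.
S27: unused.
Cost = 210×90 + 160×110 = 36500.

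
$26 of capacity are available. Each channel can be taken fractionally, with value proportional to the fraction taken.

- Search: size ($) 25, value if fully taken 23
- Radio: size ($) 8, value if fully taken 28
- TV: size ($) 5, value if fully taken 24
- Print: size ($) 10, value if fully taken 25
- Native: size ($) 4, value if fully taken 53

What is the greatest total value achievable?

Best value per unit of size first: Native 53/4≈13.2, TV 24/5≈4.8, Radio 28/8≈3.5, Print 25/10≈2.5, Search 23/25≈0.92.
Take all of Native (4 $, value 53) ; 22 $ left.
All 5 $ of TV fit (value 24) ; 17 remain.
Take all of Radio (8 $, value 28) ; 9 $ left.
Fill the last 9 $ with part of Print: 9/10 of it earns 22.5.
Total value = 127.5.

127.5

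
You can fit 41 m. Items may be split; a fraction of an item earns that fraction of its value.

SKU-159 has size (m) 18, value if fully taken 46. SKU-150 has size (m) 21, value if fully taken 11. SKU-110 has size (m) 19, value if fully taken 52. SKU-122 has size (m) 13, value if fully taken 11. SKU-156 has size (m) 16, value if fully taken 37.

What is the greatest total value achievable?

Best value per unit of size first: SKU-110 52/19≈2.74, SKU-159 46/18≈2.56, SKU-156 37/16≈2.31, SKU-122 11/13≈0.846, SKU-150 11/21≈0.524.
All 19 m of SKU-110 fit (value 52) — 22 remain.
All 18 m of SKU-159 fit (value 46) — 4 remain.
Only 4 m remain; take 4/16 of SKU-156 for value 37×4/16 = 9.25.
Total value = 107.25.

107.25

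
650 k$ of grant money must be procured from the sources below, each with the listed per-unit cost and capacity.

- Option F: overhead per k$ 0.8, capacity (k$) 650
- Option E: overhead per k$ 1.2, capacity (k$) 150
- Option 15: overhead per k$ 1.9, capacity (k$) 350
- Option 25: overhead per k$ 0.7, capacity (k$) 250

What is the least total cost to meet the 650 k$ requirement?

495

Use sources in increasing cost order.
Option 25 (0.7): use full 250 → 400 k$ to go.
Take 400 from Option F at 0.8 to finish.
Option E, Option 15: unused.
Cost = 250×0.7 + 400×0.8 = 495.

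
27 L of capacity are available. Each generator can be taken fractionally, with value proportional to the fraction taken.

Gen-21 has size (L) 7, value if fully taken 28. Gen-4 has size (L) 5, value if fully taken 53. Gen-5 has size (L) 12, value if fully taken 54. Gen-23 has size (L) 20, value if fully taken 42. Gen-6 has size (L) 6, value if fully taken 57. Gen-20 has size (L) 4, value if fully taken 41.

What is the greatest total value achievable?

205

Sort by value density: Gen-4 53/5≈10.6, Gen-20 41/4≈10.2, Gen-6 57/6≈9.5, Gen-5 54/12≈4.5, Gen-21 28/7≈4, Gen-23 42/20≈2.1.
Take all of Gen-4 (5 L, value 53) ; 22 L left.
All 4 L of Gen-20 fit (value 41) ; 18 remain.
All 6 L of Gen-6 fit (value 57) ; 12 remain.
Gen-5: take in full, 12 L for value 54 ; 0 left.
Total value = 205.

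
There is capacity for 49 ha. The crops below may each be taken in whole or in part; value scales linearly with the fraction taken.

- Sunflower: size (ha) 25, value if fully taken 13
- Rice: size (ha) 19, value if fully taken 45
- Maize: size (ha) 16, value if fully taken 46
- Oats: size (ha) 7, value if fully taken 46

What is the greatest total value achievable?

140.64

Best value per unit of size first: Oats 46/7≈6.57, Maize 46/16≈2.88, Rice 45/19≈2.37, Sunflower 13/25≈0.52.
Take all of Oats (7 ha, value 46) → 42 ha left.
Take all of Maize (16 ha, value 46) → 26 ha left.
Rice: take in full, 19 ha for value 45 → 7 left.
Fill the last 7 ha with part of Sunflower: 7/25 of it earns 3.64.
Total value = 140.64.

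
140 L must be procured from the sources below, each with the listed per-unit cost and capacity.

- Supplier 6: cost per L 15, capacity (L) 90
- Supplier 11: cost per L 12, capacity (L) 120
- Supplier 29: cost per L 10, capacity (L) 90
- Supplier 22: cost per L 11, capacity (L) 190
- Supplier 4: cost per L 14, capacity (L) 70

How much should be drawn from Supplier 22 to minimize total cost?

50

Use sources in increasing cost order.
Supplier 29 at 10: take all 90 L → 50 still needed.
Take 50 from Supplier 22 at 11 to finish.
Supplier 11, Supplier 4, Supplier 6: unused.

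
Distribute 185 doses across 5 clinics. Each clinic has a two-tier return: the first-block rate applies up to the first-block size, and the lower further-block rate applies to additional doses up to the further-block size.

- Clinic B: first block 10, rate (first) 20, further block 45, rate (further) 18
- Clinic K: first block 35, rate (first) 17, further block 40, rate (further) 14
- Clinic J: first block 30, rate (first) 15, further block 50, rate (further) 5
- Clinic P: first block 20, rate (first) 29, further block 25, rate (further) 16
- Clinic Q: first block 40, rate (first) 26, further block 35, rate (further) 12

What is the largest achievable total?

3775

Order all 10 blocks by rate: Clinic P/T1 29 > Clinic Q/T1 26 > Clinic B/T1 20 > Clinic B/T2 18 > Clinic K/T1 17 > Clinic P/T2 16 > Clinic J/T1 15 > Clinic K/T2 14 > Clinic Q/T2 12 > Clinic J/T2 5.
Fill Clinic P T1 block (20 at 29) — 165 left.
Fill Clinic Q T1 block (40 at 26) — 125 left.
Clinic B T1 at 20: fill all 10 — 115 left.
Clinic B T2 at 18: fill all 45 — 70 left.
Clinic K T1 at 17: fill all 35 — 35 left.
Clinic P T2 at 16: fill all 25 — 10 left.
Clinic J/T1: +10 of 30 at 15; pool empty.
Total = 29×20 + 26×40 + 20×10 + 18×45 + 17×35 + 16×25 + 15×10 = 3775.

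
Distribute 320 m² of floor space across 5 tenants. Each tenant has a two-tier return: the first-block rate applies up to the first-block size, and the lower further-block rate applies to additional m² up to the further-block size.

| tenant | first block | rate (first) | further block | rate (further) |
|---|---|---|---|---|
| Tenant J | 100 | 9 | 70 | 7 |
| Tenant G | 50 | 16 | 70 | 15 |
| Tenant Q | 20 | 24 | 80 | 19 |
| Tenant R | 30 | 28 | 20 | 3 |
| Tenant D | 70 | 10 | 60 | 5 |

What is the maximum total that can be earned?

Rank every tier by rate: Tenant R/first 28 > Tenant Q/first 24 > Tenant Q/second 19 > Tenant G/first 16 > Tenant G/second 15 > Tenant D/first 10 > Tenant J/first 9 > Tenant J/second 7 > Tenant D/second 5 > Tenant R/second 3.
Tenant R/first (28): +30 ; 290 left.
Fill Tenant Q first block (20 at 24) ; 270 left.
Fill Tenant Q second block (80 at 19) ; 190 left.
Tenant G first at 16: fill all 50 ; 140 left.
Fill Tenant G second block (70 at 15) ; 70 left.
Tenant D/first (10): +70 ; 0 left.
Total = 28×30 + 24×20 + 19×80 + 16×50 + 15×70 + 10×70 = 5390.

5390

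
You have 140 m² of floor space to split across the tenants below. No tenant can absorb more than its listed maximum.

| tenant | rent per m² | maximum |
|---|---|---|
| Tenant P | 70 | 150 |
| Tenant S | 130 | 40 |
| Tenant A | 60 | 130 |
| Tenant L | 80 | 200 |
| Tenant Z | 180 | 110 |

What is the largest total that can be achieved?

Rank by rent per m²: Tenant Z 180 > Tenant S 130 > Tenant L 80 > Tenant P 70 > Tenant A 60.
Tenant Z: +110 to 110 (cap) ; 30 left.
Tenant S has room for 40 but only 30 remain, so it gets 30.
Total = 130×30 + 180×110 = 23700.

23700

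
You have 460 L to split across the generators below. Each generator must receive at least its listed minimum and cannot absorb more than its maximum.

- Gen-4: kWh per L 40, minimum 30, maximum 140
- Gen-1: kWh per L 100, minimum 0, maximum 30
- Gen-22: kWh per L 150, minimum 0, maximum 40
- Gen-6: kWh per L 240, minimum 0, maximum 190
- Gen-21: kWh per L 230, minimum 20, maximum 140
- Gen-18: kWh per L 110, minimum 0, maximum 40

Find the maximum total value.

91400

Meeting every minimum uses 30+0+0+0+20+0 = 50 L, leaving 410.
Rank by kWh per L: Gen-6 240 > Gen-21 230 > Gen-22 150 > Gen-18 110 > Gen-1 100 > Gen-4 40.
Gen-6: +190 to 190 (cap) — 220 left.
Give Gen-21 120 more to hit its cap of 140 — 100 left.
Give Gen-22 40 more to hit its cap of 40 — 60 left.
Gen-18: +40 to 40 (cap) — 20 left.
Gen-1 has room for 30 more but only 20 remain, so it gets 20.
Total = 40×30 + 100×20 + 150×40 + 240×190 + 230×140 + 110×40 = 91400.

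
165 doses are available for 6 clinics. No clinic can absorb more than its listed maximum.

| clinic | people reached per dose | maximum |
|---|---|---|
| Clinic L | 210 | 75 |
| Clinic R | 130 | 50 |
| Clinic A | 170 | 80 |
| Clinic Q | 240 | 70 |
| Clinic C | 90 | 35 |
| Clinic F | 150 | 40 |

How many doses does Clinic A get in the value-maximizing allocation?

Rank by people reached per dose: Clinic Q 240 > Clinic L 210 > Clinic A 170 > Clinic F 150 > Clinic R 130 > Clinic C 90.
Clinic Q: +70 to 70 (cap) — 95 left.
Clinic L: +75 to 75 (cap) — 20 left.
Clinic A has room for 80 but only 20 remain, so it gets 20.

20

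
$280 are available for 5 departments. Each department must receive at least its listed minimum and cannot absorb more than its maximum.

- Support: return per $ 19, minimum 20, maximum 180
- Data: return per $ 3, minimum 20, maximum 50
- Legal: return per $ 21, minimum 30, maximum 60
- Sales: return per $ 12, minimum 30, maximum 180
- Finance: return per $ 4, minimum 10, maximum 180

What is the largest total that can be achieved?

4760

Meeting every minimum uses 20+20+30+30+10 = 110 $, leaving 170.
Rank by return per $: Legal 21 > Support 19 > Sales 12 > Finance 4 > Data 3.
Legal takes 30 more to reach its cap of 60 → 140 left.
Support: +140 (room for 160) → 160. Pool exhausted.
Total = 19×160 + 3×20 + 21×60 + 12×30 + 4×10 = 4760.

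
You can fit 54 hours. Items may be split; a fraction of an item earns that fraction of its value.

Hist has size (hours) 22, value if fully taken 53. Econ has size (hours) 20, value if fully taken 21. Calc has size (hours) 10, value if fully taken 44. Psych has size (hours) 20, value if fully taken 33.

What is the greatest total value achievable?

Sort by value density: Calc 44/10≈4.4, Hist 53/22≈2.41, Psych 33/20≈1.65, Econ 21/20≈1.05.
All 10 hours of Calc fit (value 44) — 44 remain.
Hist: take in full, 22 hours for value 53 — 22 left.
All 20 hours of Psych fit (value 33) — 2 remain.
2 hours left: a 2/20 share of Econ gives 21×2/20 = 2.1.
Total value = 132.1.

132.1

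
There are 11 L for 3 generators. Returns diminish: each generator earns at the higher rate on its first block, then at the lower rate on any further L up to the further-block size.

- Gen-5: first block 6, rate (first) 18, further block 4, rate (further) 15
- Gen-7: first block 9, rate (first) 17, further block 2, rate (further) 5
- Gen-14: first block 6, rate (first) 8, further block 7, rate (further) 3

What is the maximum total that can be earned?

193

Order all 6 blocks by rate: Gen-5/tier1 18 > Gen-7/tier1 17 > Gen-5/tier2 15 > Gen-14/tier1 8 > Gen-7/tier2 5 > Gen-14/tier2 3.
Gen-5/tier1 (18): +6 — 5 left.
Gen-7/tier1: +5 of 9 at 17; pool empty.
Total = 18×6 + 17×5 = 193.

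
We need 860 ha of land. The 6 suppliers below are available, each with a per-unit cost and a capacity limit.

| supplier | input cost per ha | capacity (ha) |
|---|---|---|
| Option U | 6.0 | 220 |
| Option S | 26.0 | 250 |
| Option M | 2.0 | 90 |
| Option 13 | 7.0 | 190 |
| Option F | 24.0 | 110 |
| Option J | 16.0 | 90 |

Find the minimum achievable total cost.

11070

Use suppliers in increasing cost order.
Option M (2.0): use full 90 ; 770 ha to go.
Take 220 from Option U at 6.0 ; need 550 more.
Option 13 at 7.0: take all 190 ha ; 360 still needed.
Option J (16.0): use full 90 ; 270 ha to go.
Option F (24.0): use full 110 ; 160 ha to go.
Option S (26.0): take the remaining 160 ; done.
Cost = 90×2.0 + 220×6.0 + 190×7.0 + 90×16.0 + 110×24.0 + 160×26.0 = 11070.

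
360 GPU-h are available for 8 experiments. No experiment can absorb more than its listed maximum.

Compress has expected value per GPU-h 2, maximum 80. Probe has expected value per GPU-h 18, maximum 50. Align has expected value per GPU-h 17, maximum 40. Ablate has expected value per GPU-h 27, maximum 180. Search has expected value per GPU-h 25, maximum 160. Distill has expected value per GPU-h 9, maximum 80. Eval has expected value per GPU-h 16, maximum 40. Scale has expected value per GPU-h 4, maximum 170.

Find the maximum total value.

Highest expected value per GPU-h first: Ablate 27 > Search 25 > Probe 18 > Align 17 > Eval 16 > Distill 9 > Scale 4 > Compress 2.
Give Ablate 180 to hit its cap of 180 — 180 left.
Give Search 160 to hit its cap of 160 — 20 left.
Probe: +20 (room for 50) → 20. Pool exhausted.
Total = 18×20 + 27×180 + 25×160 = 9220.

9220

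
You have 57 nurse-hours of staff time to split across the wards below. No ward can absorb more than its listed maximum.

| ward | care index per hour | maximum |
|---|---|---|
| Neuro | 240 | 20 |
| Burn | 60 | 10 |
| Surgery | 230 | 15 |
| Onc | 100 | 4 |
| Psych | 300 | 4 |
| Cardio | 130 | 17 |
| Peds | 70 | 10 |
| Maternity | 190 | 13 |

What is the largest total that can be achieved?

12570

Highest care index per hour first: Psych 300 > Neuro 240 > Surgery 230 > Maternity 190 > Cardio 130 > Onc 100 > Peds 70 > Burn 60.
Give Psych 4 to hit its cap of 4 — 53 left.
Neuro: +20 to 20 (cap) — 33 left.
Surgery takes 15 to reach its cap of 15 — 18 left.
Maternity takes 13 to reach its cap of 13 — 5 left.
Cardio has room for 17 but only 5 remain, so it gets 5.
Total = 240×20 + 230×15 + 300×4 + 130×5 + 190×13 = 12570.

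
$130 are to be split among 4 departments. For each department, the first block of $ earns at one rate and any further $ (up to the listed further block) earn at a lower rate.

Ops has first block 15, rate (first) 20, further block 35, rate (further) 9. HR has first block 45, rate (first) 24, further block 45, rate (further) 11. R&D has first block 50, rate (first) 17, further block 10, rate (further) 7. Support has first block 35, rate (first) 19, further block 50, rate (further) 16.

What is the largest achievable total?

Rank every tier by rate: HR/first 24 > Ops/first 20 > Support/first 19 > R&D/first 17 > Support/second 16 > HR/second 11 > Ops/second 9 > R&D/second 7.
HR first at 24: fill all 45 — 85 left.
Ops/first (20): +15 — 70 left.
Fill Support first block (35 at 19) — 35 left.
R&D/first: +35 of 50 at 17; pool empty.
Total = 24×45 + 20×15 + 19×35 + 17×35 = 2640.

2640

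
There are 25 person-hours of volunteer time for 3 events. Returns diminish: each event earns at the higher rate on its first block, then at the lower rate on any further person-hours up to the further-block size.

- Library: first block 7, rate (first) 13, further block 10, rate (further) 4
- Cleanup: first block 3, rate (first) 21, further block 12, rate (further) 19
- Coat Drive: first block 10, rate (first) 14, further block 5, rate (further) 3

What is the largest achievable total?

431

Rank every tier by rate: Cleanup/T1 21 > Cleanup/T2 19 > Coat Drive/T1 14 > Library/T1 13 > Library/T2 4 > Coat Drive/T2 3.
Cleanup T1 at 21: fill all 3 ; 22 left.
Fill Cleanup T2 block (12 at 19) ; 10 left.
Coat Drive T1 at 14: fill all 10 ; 0 left.
Total = 21×3 + 19×12 + 14×10 = 431.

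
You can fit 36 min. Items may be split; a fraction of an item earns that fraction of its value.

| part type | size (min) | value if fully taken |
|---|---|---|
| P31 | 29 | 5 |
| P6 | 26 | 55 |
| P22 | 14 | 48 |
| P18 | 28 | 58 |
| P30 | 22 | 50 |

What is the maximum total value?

Sort by value density: P22 48/14≈3.43, P30 50/22≈2.27, P6 55/26≈2.12, P18 58/28≈2.07, P31 5/29≈0.172.
Take all of P22 (14 min, value 48) → 22 min left.
P30: take in full, 22 min for value 50 → 0 left.
Total value = 98.

98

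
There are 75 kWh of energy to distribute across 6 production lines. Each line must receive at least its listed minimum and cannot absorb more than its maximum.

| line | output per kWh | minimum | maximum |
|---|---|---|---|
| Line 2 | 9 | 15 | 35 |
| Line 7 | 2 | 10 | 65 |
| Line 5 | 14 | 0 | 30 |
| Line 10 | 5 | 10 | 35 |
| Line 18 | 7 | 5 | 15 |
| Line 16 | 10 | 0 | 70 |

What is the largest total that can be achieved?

710

Meeting every minimum uses 15+10+0+10+5+0 = 40 kWh, leaving 35.
Highest output per kWh first: Line 5 14 > Line 16 10 > Line 2 9 > Line 18 7 > Line 10 5 > Line 7 2.
Line 5: +30 to 30 (cap) → 5 left.
Line 16 has room for 70 more but only 5 remain, so it gets 5.
Total = 9×15 + 2×10 + 14×30 + 5×10 + 7×5 + 10×5 = 710.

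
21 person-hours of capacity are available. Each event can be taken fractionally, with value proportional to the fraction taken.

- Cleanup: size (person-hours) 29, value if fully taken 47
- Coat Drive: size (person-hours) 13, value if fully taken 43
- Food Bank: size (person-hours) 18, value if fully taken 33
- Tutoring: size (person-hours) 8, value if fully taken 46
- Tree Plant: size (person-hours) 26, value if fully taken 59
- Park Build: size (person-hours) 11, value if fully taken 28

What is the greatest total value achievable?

Sort by value density: Tutoring 46/8≈5.75, Coat Drive 43/13≈3.31, Park Build 28/11≈2.55, Tree Plant 59/26≈2.27, Food Bank 33/18≈1.83, Cleanup 47/29≈1.62.
All 8 person-hours of Tutoring fit (value 46) — 13 remain.
All 13 person-hours of Coat Drive fit (value 43) — 0 remain.
Total value = 89.

89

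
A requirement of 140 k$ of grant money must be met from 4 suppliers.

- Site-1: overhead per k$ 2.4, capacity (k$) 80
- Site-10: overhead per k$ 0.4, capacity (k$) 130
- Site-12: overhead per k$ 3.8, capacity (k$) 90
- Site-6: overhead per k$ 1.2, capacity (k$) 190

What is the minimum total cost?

64

Fill from the cheapest supplier first.
Site-10 at 0.4: take all 130 k$ — 10 still needed.
Take 10 from Site-6 at 1.2 to finish.
Site-1, Site-12: unused.
Cost = 130×0.4 + 10×1.2 = 64.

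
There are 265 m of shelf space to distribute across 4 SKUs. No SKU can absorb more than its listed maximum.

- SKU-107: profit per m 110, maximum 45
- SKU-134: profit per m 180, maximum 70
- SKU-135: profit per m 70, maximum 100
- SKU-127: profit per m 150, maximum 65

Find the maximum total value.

33250

Rank by profit per m: SKU-134 180 > SKU-127 150 > SKU-107 110 > SKU-135 70.
SKU-134 takes 70 to reach its cap of 70 — 195 left.
SKU-127 takes 65 to reach its cap of 65 — 130 left.
SKU-107: +45 to 45 (cap) — 85 left.
SKU-135 has room for 100 but only 85 remain, so it gets 85.
Total = 110×45 + 180×70 + 70×85 + 150×65 = 33250.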